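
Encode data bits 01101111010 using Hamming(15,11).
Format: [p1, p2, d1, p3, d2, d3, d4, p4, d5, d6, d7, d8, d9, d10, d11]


Parity bits: p1=1, p2=0, p3=0, p4=1

100011011111010


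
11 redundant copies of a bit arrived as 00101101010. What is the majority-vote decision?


Ones: 5 out of 11
Threshold: 6

0 (5/11 voted 1)


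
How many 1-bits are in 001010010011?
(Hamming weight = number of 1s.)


Counting 1s in 001010010011

5


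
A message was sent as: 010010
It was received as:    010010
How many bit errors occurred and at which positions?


XOR: 000000

0 errors (received matches sent)


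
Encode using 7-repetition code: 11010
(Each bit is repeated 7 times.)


Each bit -> 7 copies

11111111111111000000011111110000000


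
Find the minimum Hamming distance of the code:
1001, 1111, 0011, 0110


Comparing all pairs, minimum distance: 2
Can detect 1 errors, correct 0 errors

2


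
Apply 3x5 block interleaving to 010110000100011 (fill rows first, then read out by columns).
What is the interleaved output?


Matrix:
  01011
  00001
  00011
Read columns: 000100000101111

000100000101111


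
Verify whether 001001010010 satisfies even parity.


Number of 1s: 4

Yes, parity is correct (4 ones)


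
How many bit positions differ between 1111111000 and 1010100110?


XOR: 0101011110
Count of 1s: 6

6


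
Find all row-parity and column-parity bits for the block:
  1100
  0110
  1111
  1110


Row parities: 0001
Column parities: 1011

Row P: 0001, Col P: 1011, Corner: 1


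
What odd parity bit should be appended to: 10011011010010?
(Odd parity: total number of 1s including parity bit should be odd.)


Number of 1s in data: 7
Parity bit: 0

0


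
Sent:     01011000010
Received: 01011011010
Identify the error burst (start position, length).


XOR: 00000011000

Burst at position 6, length 2


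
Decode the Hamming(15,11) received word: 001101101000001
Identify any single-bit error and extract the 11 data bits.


Syndrome = 0: no error detected

Data: 10111000001 (no errors)


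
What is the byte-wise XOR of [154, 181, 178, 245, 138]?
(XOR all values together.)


XOR chain: 154 ^ 181 ^ 178 ^ 245 ^ 138 = 226

226


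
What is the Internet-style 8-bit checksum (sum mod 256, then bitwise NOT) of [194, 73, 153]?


Sum = 420 mod 256 = 164
Complement = 91

91


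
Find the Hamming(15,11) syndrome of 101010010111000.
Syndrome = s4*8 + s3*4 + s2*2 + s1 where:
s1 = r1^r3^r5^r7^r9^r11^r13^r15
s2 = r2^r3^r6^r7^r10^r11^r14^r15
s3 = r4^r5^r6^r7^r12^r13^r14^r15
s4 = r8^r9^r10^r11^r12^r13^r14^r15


s1=0, s2=1, s3=0, s4=0

Syndrome = 2 (error at position 2)


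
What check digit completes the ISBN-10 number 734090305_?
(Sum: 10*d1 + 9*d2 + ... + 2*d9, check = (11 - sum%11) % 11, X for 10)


Weighted sum: 205
205 mod 11 = 7

Check digit: 4


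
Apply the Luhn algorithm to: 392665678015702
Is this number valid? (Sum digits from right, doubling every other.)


Luhn sum = 54
54 mod 10 = 4

Invalid (Luhn sum mod 10 = 4)


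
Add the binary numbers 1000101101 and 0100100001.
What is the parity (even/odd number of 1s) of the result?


1000101101 = 557
0100100001 = 289
Sum = 846 = 1101001110
1s count = 6

even parity (6 ones in 1101001110)


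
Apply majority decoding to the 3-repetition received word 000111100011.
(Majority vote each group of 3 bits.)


Groups: 000, 111, 100, 011
Majority votes: 0101

0101


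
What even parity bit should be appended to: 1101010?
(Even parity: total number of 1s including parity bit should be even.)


Number of 1s in data: 4
Parity bit: 0

0


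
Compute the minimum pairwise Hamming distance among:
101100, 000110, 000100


Comparing all pairs, minimum distance: 1
Can detect 0 errors, correct 0 errors

1


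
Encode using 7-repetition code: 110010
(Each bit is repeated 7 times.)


Each bit -> 7 copies

111111111111110000000000000011111110000000


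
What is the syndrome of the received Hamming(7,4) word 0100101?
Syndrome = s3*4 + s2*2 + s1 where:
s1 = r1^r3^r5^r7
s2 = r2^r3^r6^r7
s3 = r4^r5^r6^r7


s1=0, s2=0, s3=0

Syndrome = 0 (no error)


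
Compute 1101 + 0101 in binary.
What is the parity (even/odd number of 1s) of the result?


1101 = 13
0101 = 5
Sum = 18 = 10010
1s count = 2

even parity (2 ones in 10010)


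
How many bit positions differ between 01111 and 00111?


XOR: 01000
Count of 1s: 1

1


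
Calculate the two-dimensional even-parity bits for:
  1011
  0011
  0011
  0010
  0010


Row parities: 10011
Column parities: 1011

Row P: 10011, Col P: 1011, Corner: 1


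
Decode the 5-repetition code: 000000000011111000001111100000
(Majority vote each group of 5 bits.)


Groups: 00000, 00000, 11111, 00000, 11111, 00000
Majority votes: 001010

001010


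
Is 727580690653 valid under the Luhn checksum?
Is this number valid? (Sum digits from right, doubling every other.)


Luhn sum = 46
46 mod 10 = 6

Invalid (Luhn sum mod 10 = 6)


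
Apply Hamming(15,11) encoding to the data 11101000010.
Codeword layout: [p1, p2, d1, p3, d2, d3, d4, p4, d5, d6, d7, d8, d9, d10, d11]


Parity bits: p1=1, p2=1, p3=1, p4=0

111111001000010


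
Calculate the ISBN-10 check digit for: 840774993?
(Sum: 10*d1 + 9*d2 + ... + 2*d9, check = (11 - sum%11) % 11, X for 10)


Weighted sum: 296
296 mod 11 = 10

Check digit: 1


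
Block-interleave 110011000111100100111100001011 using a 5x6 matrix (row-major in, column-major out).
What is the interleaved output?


Matrix:
  110011
  000111
  100100
  111100
  001011
Read columns: 101101001000011011101100111001

101101001000011011101100111001


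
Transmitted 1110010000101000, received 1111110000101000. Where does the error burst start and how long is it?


XOR: 0001100000000000

Burst at position 3, length 2


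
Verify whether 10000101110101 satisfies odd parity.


Number of 1s: 7

Yes, parity is correct (7 ones)


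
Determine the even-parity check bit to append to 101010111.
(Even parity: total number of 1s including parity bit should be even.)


Number of 1s in data: 6
Parity bit: 0

0


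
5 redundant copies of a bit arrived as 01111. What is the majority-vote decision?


Ones: 4 out of 5
Threshold: 3

1 (4/5 voted 1)


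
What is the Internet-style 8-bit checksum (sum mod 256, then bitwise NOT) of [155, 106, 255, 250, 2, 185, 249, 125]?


Sum = 1327 mod 256 = 47
Complement = 208

208


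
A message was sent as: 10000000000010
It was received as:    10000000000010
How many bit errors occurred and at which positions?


XOR: 00000000000000

0 errors (received matches sent)


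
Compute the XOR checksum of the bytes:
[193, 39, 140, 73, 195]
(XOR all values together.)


XOR chain: 193 ^ 39 ^ 140 ^ 73 ^ 195 = 224

224


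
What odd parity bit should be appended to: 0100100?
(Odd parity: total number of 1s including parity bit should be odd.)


Number of 1s in data: 2
Parity bit: 1

1


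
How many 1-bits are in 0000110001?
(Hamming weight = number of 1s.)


Counting 1s in 0000110001

3


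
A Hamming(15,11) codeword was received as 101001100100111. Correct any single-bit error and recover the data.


Syndrome = 5: error at position 5

Data: 11110100111 (corrected bit 5)


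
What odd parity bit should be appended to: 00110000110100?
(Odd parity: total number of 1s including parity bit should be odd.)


Number of 1s in data: 5
Parity bit: 0

0


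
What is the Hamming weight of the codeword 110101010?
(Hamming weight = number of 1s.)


Counting 1s in 110101010

5


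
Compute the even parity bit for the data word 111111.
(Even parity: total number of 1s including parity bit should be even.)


Number of 1s in data: 6
Parity bit: 0

0


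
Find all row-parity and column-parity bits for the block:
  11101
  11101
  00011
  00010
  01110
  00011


Row parities: 000110
Column parities: 01100

Row P: 000110, Col P: 01100, Corner: 0


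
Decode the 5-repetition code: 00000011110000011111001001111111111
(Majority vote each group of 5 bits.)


Groups: 00000, 01111, 00000, 11111, 00100, 11111, 11111
Majority votes: 0101011

0101011


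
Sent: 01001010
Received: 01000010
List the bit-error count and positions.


XOR: 00001000

1 error(s) at position(s): 4


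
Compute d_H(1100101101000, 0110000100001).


XOR: 1010101001001
Count of 1s: 6

6


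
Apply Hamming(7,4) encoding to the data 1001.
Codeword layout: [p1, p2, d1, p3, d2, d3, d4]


Parity bits: p1=0, p2=0, p3=1

0011001


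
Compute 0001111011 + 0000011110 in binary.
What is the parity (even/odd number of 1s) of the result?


0001111011 = 123
0000011110 = 30
Sum = 153 = 10011001
1s count = 4

even parity (4 ones in 10011001)


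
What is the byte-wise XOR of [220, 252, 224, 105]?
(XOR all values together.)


XOR chain: 220 ^ 252 ^ 224 ^ 105 = 169

169


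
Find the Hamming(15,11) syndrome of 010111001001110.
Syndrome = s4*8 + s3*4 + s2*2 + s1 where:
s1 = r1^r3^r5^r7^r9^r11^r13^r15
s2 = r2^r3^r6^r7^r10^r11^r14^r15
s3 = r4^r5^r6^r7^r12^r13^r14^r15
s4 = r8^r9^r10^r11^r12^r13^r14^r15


s1=1, s2=1, s3=0, s4=0

Syndrome = 3 (error at position 3)


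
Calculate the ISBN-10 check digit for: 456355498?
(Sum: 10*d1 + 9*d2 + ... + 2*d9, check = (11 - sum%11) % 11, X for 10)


Weighted sum: 268
268 mod 11 = 4

Check digit: 7


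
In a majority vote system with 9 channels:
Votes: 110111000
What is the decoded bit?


Ones: 5 out of 9
Threshold: 5

1 (5/9 voted 1)


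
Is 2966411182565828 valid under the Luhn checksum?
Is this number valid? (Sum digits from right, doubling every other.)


Luhn sum = 71
71 mod 10 = 1

Invalid (Luhn sum mod 10 = 1)


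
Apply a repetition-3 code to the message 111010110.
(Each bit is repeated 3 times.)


Each bit -> 3 copies

111111111000111000111111000


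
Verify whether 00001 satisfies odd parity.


Number of 1s: 1

Yes, parity is correct (1 ones)


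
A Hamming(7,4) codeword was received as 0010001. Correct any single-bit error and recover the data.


Syndrome = 4: error at position 4

Data: 1001 (corrected bit 4)


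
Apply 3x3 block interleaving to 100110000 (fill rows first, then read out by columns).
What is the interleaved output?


Matrix:
  100
  110
  000
Read columns: 110010000

110010000


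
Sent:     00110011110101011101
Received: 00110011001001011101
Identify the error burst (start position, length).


XOR: 00000000111100000000

Burst at position 8, length 4


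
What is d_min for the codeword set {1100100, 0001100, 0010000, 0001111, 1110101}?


Comparing all pairs, minimum distance: 2
Can detect 1 errors, correct 0 errors

2


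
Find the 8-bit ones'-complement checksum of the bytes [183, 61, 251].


Sum = 495 mod 256 = 239
Complement = 16

16


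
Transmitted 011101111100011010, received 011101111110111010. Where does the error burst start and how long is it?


XOR: 000000000010100000

Burst at position 10, length 3


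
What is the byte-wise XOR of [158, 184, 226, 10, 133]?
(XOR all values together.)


XOR chain: 158 ^ 184 ^ 226 ^ 10 ^ 133 = 75

75


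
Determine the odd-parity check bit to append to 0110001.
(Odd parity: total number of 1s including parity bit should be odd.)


Number of 1s in data: 3
Parity bit: 0

0


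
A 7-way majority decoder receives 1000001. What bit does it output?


Ones: 2 out of 7
Threshold: 4

0 (2/7 voted 1)


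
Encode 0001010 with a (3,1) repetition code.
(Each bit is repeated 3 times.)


Each bit -> 3 copies

000000000111000111000


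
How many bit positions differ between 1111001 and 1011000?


XOR: 0100001
Count of 1s: 2

2


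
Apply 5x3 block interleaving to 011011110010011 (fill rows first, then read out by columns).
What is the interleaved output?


Matrix:
  011
  011
  110
  010
  011
Read columns: 001001111111001

001001111111001


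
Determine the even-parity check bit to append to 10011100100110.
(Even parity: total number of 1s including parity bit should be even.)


Number of 1s in data: 7
Parity bit: 1

1


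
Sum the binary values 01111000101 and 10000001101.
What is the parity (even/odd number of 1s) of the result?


01111000101 = 965
10000001101 = 1037
Sum = 2002 = 11111010010
1s count = 7

odd parity (7 ones in 11111010010)


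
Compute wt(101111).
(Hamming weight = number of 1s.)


Counting 1s in 101111

5


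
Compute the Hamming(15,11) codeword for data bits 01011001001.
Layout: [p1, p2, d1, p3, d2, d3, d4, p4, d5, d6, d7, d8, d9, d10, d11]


Parity bits: p1=0, p2=0, p3=0, p4=1

000010111001001


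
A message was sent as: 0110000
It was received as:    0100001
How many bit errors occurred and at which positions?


XOR: 0010001

2 error(s) at position(s): 2, 6


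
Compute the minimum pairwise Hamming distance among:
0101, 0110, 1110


Comparing all pairs, minimum distance: 1
Can detect 0 errors, correct 0 errors

1


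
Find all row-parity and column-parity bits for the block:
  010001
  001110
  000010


Row parities: 011
Column parities: 011101

Row P: 011, Col P: 011101, Corner: 0


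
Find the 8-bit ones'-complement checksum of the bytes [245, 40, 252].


Sum = 537 mod 256 = 25
Complement = 230

230


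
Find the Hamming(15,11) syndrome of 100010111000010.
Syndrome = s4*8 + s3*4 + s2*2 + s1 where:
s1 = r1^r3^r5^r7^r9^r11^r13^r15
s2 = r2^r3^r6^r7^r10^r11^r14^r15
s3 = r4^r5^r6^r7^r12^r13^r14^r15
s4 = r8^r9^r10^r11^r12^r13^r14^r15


s1=0, s2=0, s3=1, s4=1

Syndrome = 12 (error at position 12)


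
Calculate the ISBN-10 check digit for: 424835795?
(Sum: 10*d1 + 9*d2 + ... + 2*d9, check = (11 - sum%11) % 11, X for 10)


Weighted sum: 254
254 mod 11 = 1

Check digit: X


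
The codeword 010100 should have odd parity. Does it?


Number of 1s: 2

No, parity error (2 ones)


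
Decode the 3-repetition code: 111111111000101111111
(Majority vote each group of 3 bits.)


Groups: 111, 111, 111, 000, 101, 111, 111
Majority votes: 1110111

1110111


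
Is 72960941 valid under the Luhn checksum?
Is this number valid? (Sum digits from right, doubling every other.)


Luhn sum = 40
40 mod 10 = 0

Valid (Luhn sum mod 10 = 0)


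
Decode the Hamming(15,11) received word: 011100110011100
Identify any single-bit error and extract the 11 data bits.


Syndrome = 0: no error detected

Data: 10010011100 (no errors)


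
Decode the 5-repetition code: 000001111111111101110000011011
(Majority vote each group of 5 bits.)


Groups: 00000, 11111, 11111, 10111, 00000, 11011
Majority votes: 011101

011101


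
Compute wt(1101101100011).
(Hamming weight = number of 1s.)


Counting 1s in 1101101100011

8


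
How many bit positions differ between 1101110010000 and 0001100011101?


XOR: 1100010001101
Count of 1s: 6

6


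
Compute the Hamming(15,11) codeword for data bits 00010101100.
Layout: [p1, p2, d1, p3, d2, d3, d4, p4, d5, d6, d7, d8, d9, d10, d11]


Parity bits: p1=0, p2=0, p3=1, p4=1

000100110101100


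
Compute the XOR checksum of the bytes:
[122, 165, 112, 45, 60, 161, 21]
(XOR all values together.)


XOR chain: 122 ^ 165 ^ 112 ^ 45 ^ 60 ^ 161 ^ 21 = 10

10


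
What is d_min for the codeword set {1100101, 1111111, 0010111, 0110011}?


Comparing all pairs, minimum distance: 2
Can detect 1 errors, correct 0 errors

2


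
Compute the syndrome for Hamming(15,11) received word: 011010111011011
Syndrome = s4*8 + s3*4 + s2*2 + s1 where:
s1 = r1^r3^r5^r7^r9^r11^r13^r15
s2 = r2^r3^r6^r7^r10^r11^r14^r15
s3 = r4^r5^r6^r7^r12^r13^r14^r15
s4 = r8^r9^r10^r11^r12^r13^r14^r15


s1=0, s2=0, s3=1, s4=0

Syndrome = 4 (error at position 4)


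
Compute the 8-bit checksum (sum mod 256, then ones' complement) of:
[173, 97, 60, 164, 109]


Sum = 603 mod 256 = 91
Complement = 164

164


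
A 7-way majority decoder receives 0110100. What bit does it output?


Ones: 3 out of 7
Threshold: 4

0 (3/7 voted 1)


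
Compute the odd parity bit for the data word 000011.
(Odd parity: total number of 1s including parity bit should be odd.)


Number of 1s in data: 2
Parity bit: 1

1


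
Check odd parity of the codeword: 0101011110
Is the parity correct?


Number of 1s: 6

No, parity error (6 ones)


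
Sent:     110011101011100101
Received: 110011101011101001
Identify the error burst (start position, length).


XOR: 000000000000001100

Burst at position 14, length 2


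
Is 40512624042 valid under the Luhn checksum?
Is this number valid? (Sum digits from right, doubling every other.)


Luhn sum = 36
36 mod 10 = 6

Invalid (Luhn sum mod 10 = 6)


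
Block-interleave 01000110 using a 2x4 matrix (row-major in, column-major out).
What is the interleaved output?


Matrix:
  0100
  0110
Read columns: 00110100

00110100


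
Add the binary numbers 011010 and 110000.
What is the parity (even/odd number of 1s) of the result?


011010 = 26
110000 = 48
Sum = 74 = 1001010
1s count = 3

odd parity (3 ones in 1001010)


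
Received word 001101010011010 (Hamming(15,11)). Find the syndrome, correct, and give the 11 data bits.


Syndrome = 0: no error detected

Data: 10100011010 (no errors)


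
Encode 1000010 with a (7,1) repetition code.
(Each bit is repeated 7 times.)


Each bit -> 7 copies

1111111000000000000000000000000000011111110000000


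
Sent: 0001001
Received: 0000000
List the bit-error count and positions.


XOR: 0001001

2 error(s) at position(s): 3, 6


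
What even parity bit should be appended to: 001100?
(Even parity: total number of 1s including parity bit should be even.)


Number of 1s in data: 2
Parity bit: 0

0


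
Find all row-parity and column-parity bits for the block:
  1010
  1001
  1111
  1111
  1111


Row parities: 00000
Column parities: 1100

Row P: 00000, Col P: 1100, Corner: 0


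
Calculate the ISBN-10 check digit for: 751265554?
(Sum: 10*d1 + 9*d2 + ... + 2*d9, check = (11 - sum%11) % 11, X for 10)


Weighted sum: 241
241 mod 11 = 10

Check digit: 1


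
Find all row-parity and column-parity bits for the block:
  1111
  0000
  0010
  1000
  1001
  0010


Row parities: 001101
Column parities: 1110

Row P: 001101, Col P: 1110, Corner: 1


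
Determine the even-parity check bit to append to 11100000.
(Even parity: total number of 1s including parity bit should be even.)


Number of 1s in data: 3
Parity bit: 1

1


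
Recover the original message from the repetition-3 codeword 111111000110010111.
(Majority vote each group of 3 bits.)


Groups: 111, 111, 000, 110, 010, 111
Majority votes: 110101

110101


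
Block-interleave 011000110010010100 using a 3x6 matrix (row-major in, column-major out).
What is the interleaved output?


Matrix:
  011000
  110010
  010100
Read columns: 010111100001010000

010111100001010000


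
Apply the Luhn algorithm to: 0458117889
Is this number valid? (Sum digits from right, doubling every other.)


Luhn sum = 45
45 mod 10 = 5

Invalid (Luhn sum mod 10 = 5)


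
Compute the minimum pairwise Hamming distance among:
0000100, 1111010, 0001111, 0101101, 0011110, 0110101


Comparing all pairs, minimum distance: 2
Can detect 1 errors, correct 0 errors

2


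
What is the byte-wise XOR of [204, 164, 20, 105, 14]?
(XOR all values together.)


XOR chain: 204 ^ 164 ^ 20 ^ 105 ^ 14 = 27

27


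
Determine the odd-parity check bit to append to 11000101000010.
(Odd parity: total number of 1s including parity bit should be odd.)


Number of 1s in data: 5
Parity bit: 0

0


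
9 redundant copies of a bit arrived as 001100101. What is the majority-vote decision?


Ones: 4 out of 9
Threshold: 5

0 (4/9 voted 1)


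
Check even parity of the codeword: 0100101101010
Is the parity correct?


Number of 1s: 6

Yes, parity is correct (6 ones)


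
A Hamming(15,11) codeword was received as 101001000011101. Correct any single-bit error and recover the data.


Syndrome = 1: error at position 1

Data: 10100011101 (corrected bit 1)


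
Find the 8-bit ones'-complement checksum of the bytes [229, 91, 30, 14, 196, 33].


Sum = 593 mod 256 = 81
Complement = 174

174


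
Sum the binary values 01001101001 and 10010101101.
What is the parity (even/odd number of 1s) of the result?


01001101001 = 617
10010101101 = 1197
Sum = 1814 = 11100010110
1s count = 6

even parity (6 ones in 11100010110)


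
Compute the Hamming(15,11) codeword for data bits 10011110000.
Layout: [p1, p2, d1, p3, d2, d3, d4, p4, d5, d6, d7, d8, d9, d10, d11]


Parity bits: p1=0, p2=0, p3=1, p4=1

001100111110000


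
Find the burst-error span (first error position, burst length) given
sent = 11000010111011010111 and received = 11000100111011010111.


XOR: 00000110000000000000

Burst at position 5, length 2


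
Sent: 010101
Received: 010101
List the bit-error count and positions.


XOR: 000000

0 errors (received matches sent)


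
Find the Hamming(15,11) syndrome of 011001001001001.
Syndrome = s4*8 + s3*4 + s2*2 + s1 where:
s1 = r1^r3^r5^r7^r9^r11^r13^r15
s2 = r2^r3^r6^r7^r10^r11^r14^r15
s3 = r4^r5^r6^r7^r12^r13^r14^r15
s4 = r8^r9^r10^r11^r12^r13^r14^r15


s1=1, s2=0, s3=1, s4=1

Syndrome = 13 (error at position 13)


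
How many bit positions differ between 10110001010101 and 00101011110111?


XOR: 10011010100010
Count of 1s: 6

6


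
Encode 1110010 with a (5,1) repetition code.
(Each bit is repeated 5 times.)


Each bit -> 5 copies

11111111111111100000000001111100000


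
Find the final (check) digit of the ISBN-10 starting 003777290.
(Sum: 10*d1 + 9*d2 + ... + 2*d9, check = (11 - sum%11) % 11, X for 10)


Weighted sum: 185
185 mod 11 = 9

Check digit: 2


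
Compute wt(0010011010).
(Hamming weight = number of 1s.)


Counting 1s in 0010011010

4


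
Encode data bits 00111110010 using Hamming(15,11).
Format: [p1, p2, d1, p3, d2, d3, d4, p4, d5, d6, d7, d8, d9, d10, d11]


Parity bits: p1=1, p2=1, p3=1, p4=0

110101101110010


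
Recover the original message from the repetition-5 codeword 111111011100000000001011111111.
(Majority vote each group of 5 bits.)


Groups: 11111, 10111, 00000, 00000, 10111, 11111
Majority votes: 110011

110011


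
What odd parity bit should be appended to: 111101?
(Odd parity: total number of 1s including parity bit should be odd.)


Number of 1s in data: 5
Parity bit: 0

0


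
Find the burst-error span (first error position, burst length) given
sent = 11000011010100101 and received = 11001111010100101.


XOR: 00001100000000000

Burst at position 4, length 2


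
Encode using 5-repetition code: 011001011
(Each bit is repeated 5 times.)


Each bit -> 5 copies

000001111111111000000000011111000001111111111


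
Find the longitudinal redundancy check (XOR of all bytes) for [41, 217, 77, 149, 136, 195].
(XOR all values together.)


XOR chain: 41 ^ 217 ^ 77 ^ 149 ^ 136 ^ 195 = 99

99


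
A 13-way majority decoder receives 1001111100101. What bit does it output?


Ones: 8 out of 13
Threshold: 7

1 (8/13 voted 1)


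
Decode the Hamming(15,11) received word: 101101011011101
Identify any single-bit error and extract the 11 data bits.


Syndrome = 4: error at position 4

Data: 10101011101 (corrected bit 4)


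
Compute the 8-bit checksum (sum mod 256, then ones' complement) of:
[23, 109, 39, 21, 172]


Sum = 364 mod 256 = 108
Complement = 147

147


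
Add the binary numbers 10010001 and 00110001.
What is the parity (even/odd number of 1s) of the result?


10010001 = 145
00110001 = 49
Sum = 194 = 11000010
1s count = 3

odd parity (3 ones in 11000010)


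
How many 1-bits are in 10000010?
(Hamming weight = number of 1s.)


Counting 1s in 10000010

2


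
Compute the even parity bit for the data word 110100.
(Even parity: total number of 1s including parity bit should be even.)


Number of 1s in data: 3
Parity bit: 1

1


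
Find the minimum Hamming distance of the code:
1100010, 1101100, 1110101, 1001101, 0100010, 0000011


Comparing all pairs, minimum distance: 1
Can detect 0 errors, correct 0 errors

1


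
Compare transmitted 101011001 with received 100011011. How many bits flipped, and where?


XOR: 001000010

2 error(s) at position(s): 2, 7


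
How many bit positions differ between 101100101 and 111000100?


XOR: 010100001
Count of 1s: 3

3


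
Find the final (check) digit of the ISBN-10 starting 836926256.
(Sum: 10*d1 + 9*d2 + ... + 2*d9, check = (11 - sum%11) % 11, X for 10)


Weighted sum: 295
295 mod 11 = 9

Check digit: 2


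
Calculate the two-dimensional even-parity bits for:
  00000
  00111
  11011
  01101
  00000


Row parities: 01010
Column parities: 10001

Row P: 01010, Col P: 10001, Corner: 0


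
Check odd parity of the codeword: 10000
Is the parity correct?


Number of 1s: 1

Yes, parity is correct (1 ones)


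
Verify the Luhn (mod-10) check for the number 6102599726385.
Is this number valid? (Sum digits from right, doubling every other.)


Luhn sum = 60
60 mod 10 = 0

Valid (Luhn sum mod 10 = 0)


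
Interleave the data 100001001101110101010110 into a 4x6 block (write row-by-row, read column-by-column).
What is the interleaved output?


Matrix:
  100001
  001101
  110101
  010110
Read columns: 101000110100011100011110

101000110100011100011110


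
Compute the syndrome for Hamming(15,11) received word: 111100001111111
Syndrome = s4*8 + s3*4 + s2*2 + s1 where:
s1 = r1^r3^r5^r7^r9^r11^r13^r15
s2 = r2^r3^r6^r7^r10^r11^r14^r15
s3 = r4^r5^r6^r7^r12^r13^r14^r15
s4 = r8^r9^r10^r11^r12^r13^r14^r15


s1=0, s2=0, s3=1, s4=1

Syndrome = 12 (error at position 12)


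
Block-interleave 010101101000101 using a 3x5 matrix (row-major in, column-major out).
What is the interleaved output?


Matrix:
  01010
  11010
  00101
Read columns: 010110001110001

010110001110001


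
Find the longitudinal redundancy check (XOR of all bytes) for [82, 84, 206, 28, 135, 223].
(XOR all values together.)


XOR chain: 82 ^ 84 ^ 206 ^ 28 ^ 135 ^ 223 = 140

140


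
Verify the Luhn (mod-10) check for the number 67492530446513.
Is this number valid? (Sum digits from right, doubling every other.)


Luhn sum = 67
67 mod 10 = 7

Invalid (Luhn sum mod 10 = 7)


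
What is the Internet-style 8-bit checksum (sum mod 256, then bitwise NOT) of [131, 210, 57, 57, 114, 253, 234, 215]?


Sum = 1271 mod 256 = 247
Complement = 8

8


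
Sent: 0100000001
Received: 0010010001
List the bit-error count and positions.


XOR: 0110010000

3 error(s) at position(s): 1, 2, 5


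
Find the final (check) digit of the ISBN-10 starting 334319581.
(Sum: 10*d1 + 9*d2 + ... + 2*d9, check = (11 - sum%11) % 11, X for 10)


Weighted sum: 207
207 mod 11 = 9

Check digit: 2


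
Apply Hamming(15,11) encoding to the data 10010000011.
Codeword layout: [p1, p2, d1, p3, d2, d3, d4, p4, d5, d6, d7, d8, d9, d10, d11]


Parity bits: p1=1, p2=0, p3=1, p4=0

101100100000011


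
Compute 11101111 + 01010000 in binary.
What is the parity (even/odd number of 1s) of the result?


11101111 = 239
01010000 = 80
Sum = 319 = 100111111
1s count = 7

odd parity (7 ones in 100111111)


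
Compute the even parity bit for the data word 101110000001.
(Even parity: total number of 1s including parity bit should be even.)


Number of 1s in data: 5
Parity bit: 1

1


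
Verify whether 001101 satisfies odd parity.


Number of 1s: 3

Yes, parity is correct (3 ones)


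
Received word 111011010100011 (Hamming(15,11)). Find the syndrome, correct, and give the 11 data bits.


Syndrome = 0: no error detected

Data: 11100100011 (no errors)


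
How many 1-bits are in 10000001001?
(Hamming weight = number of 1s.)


Counting 1s in 10000001001

3


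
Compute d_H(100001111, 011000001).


XOR: 111001110
Count of 1s: 6

6


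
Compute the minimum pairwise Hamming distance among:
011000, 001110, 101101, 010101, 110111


Comparing all pairs, minimum distance: 2
Can detect 1 errors, correct 0 errors

2


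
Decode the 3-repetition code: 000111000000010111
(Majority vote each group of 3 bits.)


Groups: 000, 111, 000, 000, 010, 111
Majority votes: 010001

010001


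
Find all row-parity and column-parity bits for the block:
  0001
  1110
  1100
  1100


Row parities: 1100
Column parities: 1111

Row P: 1100, Col P: 1111, Corner: 0


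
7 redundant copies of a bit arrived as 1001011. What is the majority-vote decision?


Ones: 4 out of 7
Threshold: 4

1 (4/7 voted 1)


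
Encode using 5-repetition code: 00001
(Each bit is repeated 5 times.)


Each bit -> 5 copies

0000000000000000000011111


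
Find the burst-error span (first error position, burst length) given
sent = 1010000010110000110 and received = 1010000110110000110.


XOR: 0000000100000000000

Burst at position 7, length 1


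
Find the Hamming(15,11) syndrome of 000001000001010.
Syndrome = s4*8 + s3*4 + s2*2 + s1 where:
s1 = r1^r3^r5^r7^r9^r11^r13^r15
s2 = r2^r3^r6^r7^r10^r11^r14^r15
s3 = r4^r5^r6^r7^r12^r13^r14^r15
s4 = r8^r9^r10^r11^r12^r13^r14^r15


s1=0, s2=0, s3=1, s4=0

Syndrome = 4 (error at position 4)


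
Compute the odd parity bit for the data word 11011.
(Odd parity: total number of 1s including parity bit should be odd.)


Number of 1s in data: 4
Parity bit: 1

1


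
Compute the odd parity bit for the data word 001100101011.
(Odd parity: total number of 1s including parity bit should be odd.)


Number of 1s in data: 6
Parity bit: 1

1


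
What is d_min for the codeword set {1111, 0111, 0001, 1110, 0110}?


Comparing all pairs, minimum distance: 1
Can detect 0 errors, correct 0 errors

1


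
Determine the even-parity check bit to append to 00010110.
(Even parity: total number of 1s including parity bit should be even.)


Number of 1s in data: 3
Parity bit: 1

1


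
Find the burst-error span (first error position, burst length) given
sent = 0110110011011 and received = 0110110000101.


XOR: 0000000011110

Burst at position 8, length 4


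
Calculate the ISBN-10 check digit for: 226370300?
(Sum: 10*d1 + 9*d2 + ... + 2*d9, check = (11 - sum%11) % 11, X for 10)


Weighted sum: 161
161 mod 11 = 7

Check digit: 4


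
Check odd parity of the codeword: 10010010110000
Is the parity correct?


Number of 1s: 5

Yes, parity is correct (5 ones)


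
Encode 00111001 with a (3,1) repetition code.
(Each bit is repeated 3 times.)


Each bit -> 3 copies

000000111111111000000111


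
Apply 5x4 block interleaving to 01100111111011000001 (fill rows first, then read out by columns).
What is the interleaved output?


Matrix:
  0110
  0111
  1110
  1100
  0001
Read columns: 00110111101110001001

00110111101110001001


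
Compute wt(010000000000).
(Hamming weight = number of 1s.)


Counting 1s in 010000000000

1


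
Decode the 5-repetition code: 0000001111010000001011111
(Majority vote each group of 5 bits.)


Groups: 00000, 01111, 01000, 00010, 11111
Majority votes: 01001

01001


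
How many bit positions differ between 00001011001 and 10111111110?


XOR: 10110100111
Count of 1s: 7

7


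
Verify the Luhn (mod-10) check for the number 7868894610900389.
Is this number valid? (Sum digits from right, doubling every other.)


Luhn sum = 84
84 mod 10 = 4

Invalid (Luhn sum mod 10 = 4)


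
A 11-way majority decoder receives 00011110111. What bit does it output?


Ones: 7 out of 11
Threshold: 6

1 (7/11 voted 1)


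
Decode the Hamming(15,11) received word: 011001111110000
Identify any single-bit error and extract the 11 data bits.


Syndrome = 0: no error detected

Data: 10111110000 (no errors)


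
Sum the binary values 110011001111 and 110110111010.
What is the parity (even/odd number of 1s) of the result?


110011001111 = 3279
110110111010 = 3514
Sum = 6793 = 1101010001001
1s count = 6

even parity (6 ones in 1101010001001)


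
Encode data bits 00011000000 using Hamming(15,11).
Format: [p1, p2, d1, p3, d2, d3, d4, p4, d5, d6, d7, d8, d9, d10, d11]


Parity bits: p1=0, p2=1, p3=1, p4=1

010100111000000


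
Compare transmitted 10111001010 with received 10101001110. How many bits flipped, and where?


XOR: 00010000100

2 error(s) at position(s): 3, 8


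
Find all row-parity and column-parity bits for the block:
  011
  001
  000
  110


Row parities: 0100
Column parities: 100

Row P: 0100, Col P: 100, Corner: 1


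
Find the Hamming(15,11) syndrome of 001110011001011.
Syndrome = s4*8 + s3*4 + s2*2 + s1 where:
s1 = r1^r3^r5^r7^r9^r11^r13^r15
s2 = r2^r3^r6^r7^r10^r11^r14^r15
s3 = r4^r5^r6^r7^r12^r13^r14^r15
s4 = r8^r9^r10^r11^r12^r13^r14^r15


s1=0, s2=1, s3=1, s4=1

Syndrome = 14 (error at position 14)


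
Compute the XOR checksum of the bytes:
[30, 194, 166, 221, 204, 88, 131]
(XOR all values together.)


XOR chain: 30 ^ 194 ^ 166 ^ 221 ^ 204 ^ 88 ^ 131 = 176

176


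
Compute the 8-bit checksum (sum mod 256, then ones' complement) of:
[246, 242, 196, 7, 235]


Sum = 926 mod 256 = 158
Complement = 97

97


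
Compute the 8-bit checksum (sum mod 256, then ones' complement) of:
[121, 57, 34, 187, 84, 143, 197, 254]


Sum = 1077 mod 256 = 53
Complement = 202

202


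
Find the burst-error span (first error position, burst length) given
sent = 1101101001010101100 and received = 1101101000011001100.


XOR: 0000000001001100000

Burst at position 9, length 5


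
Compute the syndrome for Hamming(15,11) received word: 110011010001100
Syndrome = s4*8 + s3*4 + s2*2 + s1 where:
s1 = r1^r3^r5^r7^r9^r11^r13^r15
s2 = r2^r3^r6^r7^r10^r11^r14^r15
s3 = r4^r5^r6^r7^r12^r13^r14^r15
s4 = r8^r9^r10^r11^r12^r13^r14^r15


s1=1, s2=0, s3=0, s4=1

Syndrome = 9 (error at position 9)


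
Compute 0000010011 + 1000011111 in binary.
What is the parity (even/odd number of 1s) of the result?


0000010011 = 19
1000011111 = 543
Sum = 562 = 1000110010
1s count = 4

even parity (4 ones in 1000110010)


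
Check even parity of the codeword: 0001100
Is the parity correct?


Number of 1s: 2

Yes, parity is correct (2 ones)


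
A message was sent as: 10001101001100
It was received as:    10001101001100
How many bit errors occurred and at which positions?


XOR: 00000000000000

0 errors (received matches sent)


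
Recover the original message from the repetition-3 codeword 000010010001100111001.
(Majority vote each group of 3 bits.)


Groups: 000, 010, 010, 001, 100, 111, 001
Majority votes: 0000010

0000010


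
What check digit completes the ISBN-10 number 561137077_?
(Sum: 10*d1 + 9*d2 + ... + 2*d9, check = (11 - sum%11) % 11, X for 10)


Weighted sum: 207
207 mod 11 = 9

Check digit: 2


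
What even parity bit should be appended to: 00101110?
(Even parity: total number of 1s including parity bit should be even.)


Number of 1s in data: 4
Parity bit: 0

0


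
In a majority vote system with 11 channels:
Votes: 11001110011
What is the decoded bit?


Ones: 7 out of 11
Threshold: 6

1 (7/11 voted 1)


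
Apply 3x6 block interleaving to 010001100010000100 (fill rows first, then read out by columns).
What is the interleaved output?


Matrix:
  010001
  100010
  000100
Read columns: 010100000001010100

010100000001010100


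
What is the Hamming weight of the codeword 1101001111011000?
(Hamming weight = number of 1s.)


Counting 1s in 1101001111011000

9


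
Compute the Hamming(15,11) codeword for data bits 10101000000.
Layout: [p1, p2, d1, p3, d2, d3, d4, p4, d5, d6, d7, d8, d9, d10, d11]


Parity bits: p1=0, p2=0, p3=1, p4=1

001101011000000


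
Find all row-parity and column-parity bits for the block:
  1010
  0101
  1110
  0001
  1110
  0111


Row parities: 001111
Column parities: 1001

Row P: 001111, Col P: 1001, Corner: 0


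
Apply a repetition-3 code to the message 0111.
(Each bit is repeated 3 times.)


Each bit -> 3 copies

000111111111


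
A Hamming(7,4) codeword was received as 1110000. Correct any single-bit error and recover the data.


Syndrome = 0: no error detected

Data: 1000 (no errors)


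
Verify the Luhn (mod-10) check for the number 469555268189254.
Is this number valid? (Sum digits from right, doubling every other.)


Luhn sum = 62
62 mod 10 = 2

Invalid (Luhn sum mod 10 = 2)


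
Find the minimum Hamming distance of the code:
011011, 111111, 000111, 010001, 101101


Comparing all pairs, minimum distance: 2
Can detect 1 errors, correct 0 errors

2


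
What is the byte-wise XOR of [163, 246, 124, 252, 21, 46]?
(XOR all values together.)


XOR chain: 163 ^ 246 ^ 124 ^ 252 ^ 21 ^ 46 = 238

238


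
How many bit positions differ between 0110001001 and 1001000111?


XOR: 1111001110
Count of 1s: 7

7


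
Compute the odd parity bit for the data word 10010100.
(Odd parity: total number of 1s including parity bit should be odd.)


Number of 1s in data: 3
Parity bit: 0

0


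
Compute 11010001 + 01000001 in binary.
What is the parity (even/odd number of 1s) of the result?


11010001 = 209
01000001 = 65
Sum = 274 = 100010010
1s count = 3

odd parity (3 ones in 100010010)


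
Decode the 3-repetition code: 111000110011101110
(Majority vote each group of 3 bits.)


Groups: 111, 000, 110, 011, 101, 110
Majority votes: 101111

101111


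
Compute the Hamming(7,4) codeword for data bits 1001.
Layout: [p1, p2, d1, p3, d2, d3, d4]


Parity bits: p1=0, p2=0, p3=1

0011001


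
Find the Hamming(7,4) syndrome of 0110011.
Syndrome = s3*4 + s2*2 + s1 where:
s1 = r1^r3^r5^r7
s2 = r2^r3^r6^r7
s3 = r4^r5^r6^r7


s1=0, s2=0, s3=0

Syndrome = 0 (no error)


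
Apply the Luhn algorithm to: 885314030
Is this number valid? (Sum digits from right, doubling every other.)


Luhn sum = 41
41 mod 10 = 1

Invalid (Luhn sum mod 10 = 1)


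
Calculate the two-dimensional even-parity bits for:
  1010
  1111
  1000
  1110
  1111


Row parities: 00110
Column parities: 1100

Row P: 00110, Col P: 1100, Corner: 0


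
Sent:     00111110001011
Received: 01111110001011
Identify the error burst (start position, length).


XOR: 01000000000000

Burst at position 1, length 1


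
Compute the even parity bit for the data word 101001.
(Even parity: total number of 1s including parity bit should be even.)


Number of 1s in data: 3
Parity bit: 1

1


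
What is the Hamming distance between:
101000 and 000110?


XOR: 101110
Count of 1s: 4

4


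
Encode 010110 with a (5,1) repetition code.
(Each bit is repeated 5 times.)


Each bit -> 5 copies

000001111100000111111111100000


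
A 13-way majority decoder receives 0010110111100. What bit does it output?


Ones: 7 out of 13
Threshold: 7

1 (7/13 voted 1)


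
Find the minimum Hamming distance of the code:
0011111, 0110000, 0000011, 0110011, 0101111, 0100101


Comparing all pairs, minimum distance: 2
Can detect 1 errors, correct 0 errors

2


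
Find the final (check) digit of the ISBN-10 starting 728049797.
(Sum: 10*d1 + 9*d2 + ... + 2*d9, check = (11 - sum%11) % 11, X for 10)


Weighted sum: 290
290 mod 11 = 4

Check digit: 7


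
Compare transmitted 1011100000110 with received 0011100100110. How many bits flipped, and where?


XOR: 1000000100000

2 error(s) at position(s): 0, 7


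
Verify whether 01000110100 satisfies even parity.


Number of 1s: 4

Yes, parity is correct (4 ones)


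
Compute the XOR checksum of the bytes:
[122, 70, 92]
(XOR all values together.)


XOR chain: 122 ^ 70 ^ 92 = 96

96
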